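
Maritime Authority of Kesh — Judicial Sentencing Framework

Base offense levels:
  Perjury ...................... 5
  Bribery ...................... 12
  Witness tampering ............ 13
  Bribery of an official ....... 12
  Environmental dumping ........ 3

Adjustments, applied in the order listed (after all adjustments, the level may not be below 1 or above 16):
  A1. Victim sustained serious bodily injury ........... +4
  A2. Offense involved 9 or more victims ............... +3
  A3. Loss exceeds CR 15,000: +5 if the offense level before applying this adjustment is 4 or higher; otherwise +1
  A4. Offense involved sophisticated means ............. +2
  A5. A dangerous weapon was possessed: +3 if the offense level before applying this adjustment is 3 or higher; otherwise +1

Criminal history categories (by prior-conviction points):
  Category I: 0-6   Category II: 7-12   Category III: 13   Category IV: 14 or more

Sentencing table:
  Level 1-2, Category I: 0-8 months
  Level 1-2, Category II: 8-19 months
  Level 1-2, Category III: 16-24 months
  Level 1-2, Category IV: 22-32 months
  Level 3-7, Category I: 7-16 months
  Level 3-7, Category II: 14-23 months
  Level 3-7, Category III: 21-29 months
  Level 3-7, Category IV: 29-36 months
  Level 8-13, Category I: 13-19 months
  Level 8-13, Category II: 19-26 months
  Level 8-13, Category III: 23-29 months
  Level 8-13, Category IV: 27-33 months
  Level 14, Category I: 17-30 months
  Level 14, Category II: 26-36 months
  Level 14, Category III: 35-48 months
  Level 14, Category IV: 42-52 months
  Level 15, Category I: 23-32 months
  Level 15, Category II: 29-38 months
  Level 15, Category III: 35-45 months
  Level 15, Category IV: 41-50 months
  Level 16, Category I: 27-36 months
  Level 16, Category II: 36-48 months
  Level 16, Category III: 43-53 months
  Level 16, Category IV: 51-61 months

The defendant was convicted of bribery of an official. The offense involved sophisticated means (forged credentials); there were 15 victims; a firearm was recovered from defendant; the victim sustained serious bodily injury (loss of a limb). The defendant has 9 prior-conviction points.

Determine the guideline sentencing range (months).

Base offense level for bribery of an official: 12.
A1 applies: 12 + 4 = 16.
A2 applies: 16 + 3 = 19.
A3 does not apply.
A4 applies: 19 + 2 = 21.
A5 applies (level before this adjustment is 21 ≥ 3, so +3): 21 + 3 = 24.
Level 24 exceeds the maximum of 16; capped at 16.
Final offense level: 16.
Criminal history: 9 prior points → Category II (7-12).
Level 16 falls in the 16 band.
Grid: Level 16 × Category II = 36-48 months.

36-48 months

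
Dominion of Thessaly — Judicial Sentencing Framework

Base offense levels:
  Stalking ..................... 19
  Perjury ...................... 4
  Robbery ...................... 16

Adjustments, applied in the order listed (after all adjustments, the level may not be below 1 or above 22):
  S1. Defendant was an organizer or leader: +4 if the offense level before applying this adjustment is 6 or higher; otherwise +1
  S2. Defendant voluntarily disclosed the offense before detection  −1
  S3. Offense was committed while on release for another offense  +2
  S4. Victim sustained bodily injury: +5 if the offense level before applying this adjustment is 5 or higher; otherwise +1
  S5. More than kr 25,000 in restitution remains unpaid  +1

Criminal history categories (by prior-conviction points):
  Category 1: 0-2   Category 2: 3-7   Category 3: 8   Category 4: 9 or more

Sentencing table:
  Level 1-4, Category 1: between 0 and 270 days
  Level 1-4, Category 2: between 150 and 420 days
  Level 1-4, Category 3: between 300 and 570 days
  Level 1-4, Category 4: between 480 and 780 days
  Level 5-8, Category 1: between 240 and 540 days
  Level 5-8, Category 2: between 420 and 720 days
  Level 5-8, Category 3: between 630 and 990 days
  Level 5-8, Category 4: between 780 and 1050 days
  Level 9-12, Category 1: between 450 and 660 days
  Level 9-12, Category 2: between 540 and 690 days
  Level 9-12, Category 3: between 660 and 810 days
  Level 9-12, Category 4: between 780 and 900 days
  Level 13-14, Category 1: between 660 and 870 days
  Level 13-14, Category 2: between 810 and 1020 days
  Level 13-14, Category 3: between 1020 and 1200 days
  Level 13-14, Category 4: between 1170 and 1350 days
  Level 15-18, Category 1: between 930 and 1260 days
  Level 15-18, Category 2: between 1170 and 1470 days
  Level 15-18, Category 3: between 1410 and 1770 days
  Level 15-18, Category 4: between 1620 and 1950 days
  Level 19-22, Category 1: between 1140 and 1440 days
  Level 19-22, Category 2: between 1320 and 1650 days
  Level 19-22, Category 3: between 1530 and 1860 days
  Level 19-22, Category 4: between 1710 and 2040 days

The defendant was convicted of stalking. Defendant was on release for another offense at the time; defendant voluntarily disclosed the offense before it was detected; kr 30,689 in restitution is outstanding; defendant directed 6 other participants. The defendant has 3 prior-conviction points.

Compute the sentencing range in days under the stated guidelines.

Base offense level for stalking: 19.
S1 applies (level before this adjustment is 19 ≥ 6, so +4): 19 + 4 = 23.
S2 applies: 23 − 1 = 22.
S3 applies: 22 + 2 = 24.
S5 applies: 24 + 1 = 25.
Level 25 exceeds the maximum of 22; capped at 22.
Final offense level: 22.
Criminal history: 3 prior points → Category 2 (3-7).
Level 22 falls in the 19-22 band.
Grid: Level 19-22 × Category 2 = 1320-1650 days.

1320-1650 days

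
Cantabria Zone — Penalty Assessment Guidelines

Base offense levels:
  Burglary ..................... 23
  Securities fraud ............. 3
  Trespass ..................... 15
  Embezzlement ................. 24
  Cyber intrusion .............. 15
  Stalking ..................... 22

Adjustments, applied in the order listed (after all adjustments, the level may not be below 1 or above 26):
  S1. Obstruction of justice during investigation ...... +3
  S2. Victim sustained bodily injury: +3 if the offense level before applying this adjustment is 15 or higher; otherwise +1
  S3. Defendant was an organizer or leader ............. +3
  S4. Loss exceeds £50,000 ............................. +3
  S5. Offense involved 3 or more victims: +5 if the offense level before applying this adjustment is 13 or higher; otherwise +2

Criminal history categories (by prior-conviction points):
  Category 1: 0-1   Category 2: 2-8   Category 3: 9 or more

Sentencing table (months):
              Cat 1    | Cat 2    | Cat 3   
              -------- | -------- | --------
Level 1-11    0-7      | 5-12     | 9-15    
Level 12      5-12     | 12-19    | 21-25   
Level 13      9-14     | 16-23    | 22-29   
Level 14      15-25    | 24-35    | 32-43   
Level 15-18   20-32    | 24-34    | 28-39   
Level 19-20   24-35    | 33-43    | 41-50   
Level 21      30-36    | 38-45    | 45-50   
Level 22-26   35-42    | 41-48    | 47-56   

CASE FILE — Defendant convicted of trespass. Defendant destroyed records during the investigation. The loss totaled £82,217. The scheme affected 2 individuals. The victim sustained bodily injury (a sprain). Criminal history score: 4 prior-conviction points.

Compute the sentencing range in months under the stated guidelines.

Base offense level for trespass: 15.
S1 applies: 15 + 3 = 18.
S2 applies (level before this adjustment is 18 ≥ 15, so +3): 18 + 3 = 21.
S3 does not apply.
S4 applies: 21 + 3 = 24.
S5 does not apply.
Final offense level: 24.
Criminal history: 4 prior points → Category 2 (2-8).
Level 24 falls in the 22-26 band.
Grid: Level 22-26 × Category 2 = 41-48 months.

41-48 months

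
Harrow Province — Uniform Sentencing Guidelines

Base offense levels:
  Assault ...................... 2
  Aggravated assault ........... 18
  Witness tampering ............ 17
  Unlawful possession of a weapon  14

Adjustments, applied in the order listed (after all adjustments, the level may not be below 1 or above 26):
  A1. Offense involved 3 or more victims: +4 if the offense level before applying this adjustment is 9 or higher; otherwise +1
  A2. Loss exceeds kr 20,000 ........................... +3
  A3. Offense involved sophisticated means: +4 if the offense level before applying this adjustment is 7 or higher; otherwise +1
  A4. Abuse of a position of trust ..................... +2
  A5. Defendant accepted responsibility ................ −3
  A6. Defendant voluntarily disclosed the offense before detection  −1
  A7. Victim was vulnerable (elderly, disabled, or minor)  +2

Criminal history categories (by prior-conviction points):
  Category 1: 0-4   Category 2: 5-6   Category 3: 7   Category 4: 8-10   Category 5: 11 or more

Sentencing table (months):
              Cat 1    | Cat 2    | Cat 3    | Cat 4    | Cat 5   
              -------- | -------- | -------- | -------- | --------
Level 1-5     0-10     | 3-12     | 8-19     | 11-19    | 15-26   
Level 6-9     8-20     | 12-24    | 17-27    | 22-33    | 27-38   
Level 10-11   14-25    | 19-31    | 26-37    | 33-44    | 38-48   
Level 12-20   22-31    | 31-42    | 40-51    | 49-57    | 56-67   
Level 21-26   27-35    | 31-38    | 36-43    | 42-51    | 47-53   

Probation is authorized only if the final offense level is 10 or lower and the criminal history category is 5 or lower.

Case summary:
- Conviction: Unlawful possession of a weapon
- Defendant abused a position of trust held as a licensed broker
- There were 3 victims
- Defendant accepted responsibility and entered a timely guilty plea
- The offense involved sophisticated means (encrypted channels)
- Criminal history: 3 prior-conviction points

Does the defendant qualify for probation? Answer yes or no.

Base offense level for unlawful possession of a weapon: 14.
A1 applies (level before this adjustment is 14 ≥ 9, so +4): 14 + 4 = 18.
A2 does not apply.
A3 applies (level before this adjustment is 18 ≥ 7, so +4): 18 + 4 = 22.
A4 applies: 22 + 2 = 24.
A5 applies: 24 − 3 = 21.
A7 does not apply.
Final offense level: 21.
Criminal history: 3 prior points → Category 1 (0-4).
Level 21 falls in the 21-26 band.
Grid: Level 21-26 × Category 1 = 27-35 months.
Probation check: level 21 > 10 and category 1 ≤ 5 → not eligible.

No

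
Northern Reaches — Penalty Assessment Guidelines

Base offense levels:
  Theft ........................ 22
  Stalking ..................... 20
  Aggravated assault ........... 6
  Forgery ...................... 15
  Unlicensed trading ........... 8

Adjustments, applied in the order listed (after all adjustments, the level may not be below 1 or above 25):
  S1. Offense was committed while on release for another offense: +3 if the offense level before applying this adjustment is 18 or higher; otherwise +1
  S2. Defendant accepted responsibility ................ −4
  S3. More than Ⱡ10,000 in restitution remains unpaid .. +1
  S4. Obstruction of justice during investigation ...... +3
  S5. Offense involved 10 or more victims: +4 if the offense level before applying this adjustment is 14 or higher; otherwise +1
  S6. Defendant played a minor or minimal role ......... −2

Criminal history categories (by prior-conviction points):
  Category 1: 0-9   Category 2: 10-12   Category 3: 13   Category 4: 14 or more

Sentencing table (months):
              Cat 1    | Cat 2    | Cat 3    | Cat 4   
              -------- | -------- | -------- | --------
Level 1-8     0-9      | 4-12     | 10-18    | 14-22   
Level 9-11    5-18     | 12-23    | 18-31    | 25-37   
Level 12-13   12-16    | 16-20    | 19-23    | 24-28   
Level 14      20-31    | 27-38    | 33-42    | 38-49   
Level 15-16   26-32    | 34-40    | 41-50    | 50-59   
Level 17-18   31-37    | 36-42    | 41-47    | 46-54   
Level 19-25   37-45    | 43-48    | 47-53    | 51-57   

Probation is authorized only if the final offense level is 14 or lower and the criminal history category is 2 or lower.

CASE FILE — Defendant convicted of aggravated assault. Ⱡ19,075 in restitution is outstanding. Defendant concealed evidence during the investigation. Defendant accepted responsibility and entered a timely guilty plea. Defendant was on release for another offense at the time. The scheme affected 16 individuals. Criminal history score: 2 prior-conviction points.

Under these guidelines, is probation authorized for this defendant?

Base offense level for aggravated assault: 6.
S1 applies (level before this adjustment is 6 < 18, so +1): 6 + 1 = 7.
S2 applies: 7 − 4 = 3.
S3 applies: 3 + 1 = 4.
S4 applies: 4 + 3 = 7.
S5 applies (level before this adjustment is 7 < 14, so +1): 7 + 1 = 8.
S6 does not apply.
Final offense level: 8.
Criminal history: 2 prior points → Category 1 (0-9).
Level 8 falls in the 1-8 band.
Grid: Level 1-8 × Category 1 = 0-9 months.
Probation check: level 8 ≤ 14 and category 1 ≤ 2 → eligible.

Yes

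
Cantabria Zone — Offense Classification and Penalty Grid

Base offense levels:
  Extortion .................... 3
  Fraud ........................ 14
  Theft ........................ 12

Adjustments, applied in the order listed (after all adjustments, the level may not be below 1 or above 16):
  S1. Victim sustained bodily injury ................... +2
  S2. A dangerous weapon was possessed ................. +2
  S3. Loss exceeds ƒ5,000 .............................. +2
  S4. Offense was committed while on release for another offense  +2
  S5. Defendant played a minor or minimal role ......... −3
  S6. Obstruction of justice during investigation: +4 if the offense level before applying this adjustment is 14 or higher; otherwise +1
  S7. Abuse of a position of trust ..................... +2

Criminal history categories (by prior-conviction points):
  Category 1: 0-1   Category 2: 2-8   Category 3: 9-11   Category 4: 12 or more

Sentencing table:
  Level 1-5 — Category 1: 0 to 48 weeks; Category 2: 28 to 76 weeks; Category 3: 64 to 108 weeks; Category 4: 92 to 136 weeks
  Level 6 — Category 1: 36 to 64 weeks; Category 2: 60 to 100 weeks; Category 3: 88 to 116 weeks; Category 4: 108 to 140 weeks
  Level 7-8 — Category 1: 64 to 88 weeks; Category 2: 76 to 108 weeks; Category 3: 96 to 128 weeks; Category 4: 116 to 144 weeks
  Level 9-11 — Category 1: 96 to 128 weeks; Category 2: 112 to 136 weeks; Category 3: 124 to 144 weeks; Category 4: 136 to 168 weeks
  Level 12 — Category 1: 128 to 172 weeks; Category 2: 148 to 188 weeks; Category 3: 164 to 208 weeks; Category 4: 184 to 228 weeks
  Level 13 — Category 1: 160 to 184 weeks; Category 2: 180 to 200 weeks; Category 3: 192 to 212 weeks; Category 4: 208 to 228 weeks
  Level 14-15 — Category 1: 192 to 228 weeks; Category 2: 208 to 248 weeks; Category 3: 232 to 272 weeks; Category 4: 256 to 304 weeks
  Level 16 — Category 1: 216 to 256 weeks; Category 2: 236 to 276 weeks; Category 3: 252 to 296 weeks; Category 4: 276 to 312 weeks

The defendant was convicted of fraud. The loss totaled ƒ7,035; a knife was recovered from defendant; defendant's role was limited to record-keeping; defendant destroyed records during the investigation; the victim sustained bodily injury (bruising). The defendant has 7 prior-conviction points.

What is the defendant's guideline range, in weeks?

236-276 weeks

Base offense level for fraud: 14.
S1 applies: 14 + 2 = 16.
S2 applies: 16 + 2 = 18.
S3 applies: 18 + 2 = 20.
S4 does not apply.
S5 applies: 20 − 3 = 17.
S6 applies (level before this adjustment is 17 ≥ 14, so +4): 17 + 4 = 21.
S7 does not apply.
Level 21 exceeds the maximum of 16; capped at 16.
Final offense level: 16.
Criminal history: 7 prior points → Category 2 (2-8).
Level 16 falls in the 16 band.
Grid: Level 16 × Category 2 = 236-276 weeks.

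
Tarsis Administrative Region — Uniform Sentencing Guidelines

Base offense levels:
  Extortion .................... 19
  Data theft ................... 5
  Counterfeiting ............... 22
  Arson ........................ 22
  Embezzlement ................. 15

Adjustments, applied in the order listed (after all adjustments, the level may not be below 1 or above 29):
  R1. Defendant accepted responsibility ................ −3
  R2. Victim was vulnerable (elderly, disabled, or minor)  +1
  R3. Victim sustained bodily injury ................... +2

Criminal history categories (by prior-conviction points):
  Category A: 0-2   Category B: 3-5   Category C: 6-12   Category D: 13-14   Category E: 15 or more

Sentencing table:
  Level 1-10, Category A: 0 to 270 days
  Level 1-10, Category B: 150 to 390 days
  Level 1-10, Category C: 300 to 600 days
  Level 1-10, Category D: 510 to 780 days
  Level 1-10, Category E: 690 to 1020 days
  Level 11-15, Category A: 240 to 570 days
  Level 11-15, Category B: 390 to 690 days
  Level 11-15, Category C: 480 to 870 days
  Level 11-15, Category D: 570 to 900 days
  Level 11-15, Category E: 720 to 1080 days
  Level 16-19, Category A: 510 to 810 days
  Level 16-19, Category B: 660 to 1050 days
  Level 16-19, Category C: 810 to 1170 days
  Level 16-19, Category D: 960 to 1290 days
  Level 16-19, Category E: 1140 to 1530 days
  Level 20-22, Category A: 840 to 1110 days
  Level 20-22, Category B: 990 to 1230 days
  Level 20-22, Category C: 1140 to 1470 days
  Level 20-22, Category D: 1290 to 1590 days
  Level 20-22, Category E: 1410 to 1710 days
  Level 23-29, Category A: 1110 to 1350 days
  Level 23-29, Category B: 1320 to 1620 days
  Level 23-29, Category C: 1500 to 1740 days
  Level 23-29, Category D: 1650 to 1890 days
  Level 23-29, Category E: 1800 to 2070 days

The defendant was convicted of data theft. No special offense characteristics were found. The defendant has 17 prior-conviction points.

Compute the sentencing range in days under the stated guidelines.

Base offense level for data theft: 5.
Final offense level: 5.
Criminal history: 17 prior points → Category E (15+).
Level 5 falls in the 1-10 band.
Grid: Level 1-10 × Category E = 690-1020 days.

690-1020 days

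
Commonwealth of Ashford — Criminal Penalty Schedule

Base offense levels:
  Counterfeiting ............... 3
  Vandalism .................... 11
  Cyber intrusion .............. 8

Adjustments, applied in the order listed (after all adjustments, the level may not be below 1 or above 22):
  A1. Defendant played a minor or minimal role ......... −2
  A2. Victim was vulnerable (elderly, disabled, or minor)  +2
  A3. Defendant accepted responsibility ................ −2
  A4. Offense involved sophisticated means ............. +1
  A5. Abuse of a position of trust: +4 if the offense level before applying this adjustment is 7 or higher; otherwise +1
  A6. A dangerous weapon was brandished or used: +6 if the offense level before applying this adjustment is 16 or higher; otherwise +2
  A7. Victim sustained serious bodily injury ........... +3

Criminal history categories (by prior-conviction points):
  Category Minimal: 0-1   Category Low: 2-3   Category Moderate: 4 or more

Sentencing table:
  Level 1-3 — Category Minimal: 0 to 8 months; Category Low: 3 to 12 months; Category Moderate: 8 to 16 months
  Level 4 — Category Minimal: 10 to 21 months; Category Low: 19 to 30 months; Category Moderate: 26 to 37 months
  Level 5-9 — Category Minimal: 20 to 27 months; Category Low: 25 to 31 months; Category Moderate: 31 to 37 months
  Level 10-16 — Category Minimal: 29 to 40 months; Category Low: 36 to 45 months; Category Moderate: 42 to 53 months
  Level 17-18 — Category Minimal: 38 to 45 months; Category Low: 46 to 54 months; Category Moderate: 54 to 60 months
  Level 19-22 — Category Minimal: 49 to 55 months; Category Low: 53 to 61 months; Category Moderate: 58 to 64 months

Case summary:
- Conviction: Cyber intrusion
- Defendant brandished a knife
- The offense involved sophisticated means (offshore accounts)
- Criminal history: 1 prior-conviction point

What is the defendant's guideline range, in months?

29-40 months

Base offense level for cyber intrusion: 8.
A1 does not apply.
A3 does not apply.
A4 applies: 8 + 1 = 9.
A5 does not apply.
A6 applies (level before this adjustment is 9 < 16, so +2): 9 + 2 = 11.
A7 does not apply.
Final offense level: 11.
Criminal history: 1 prior point → Category Minimal (0-1).
Level 11 falls in the 10-16 band.
Grid: Level 10-16 × Category Minimal = 29-40 months.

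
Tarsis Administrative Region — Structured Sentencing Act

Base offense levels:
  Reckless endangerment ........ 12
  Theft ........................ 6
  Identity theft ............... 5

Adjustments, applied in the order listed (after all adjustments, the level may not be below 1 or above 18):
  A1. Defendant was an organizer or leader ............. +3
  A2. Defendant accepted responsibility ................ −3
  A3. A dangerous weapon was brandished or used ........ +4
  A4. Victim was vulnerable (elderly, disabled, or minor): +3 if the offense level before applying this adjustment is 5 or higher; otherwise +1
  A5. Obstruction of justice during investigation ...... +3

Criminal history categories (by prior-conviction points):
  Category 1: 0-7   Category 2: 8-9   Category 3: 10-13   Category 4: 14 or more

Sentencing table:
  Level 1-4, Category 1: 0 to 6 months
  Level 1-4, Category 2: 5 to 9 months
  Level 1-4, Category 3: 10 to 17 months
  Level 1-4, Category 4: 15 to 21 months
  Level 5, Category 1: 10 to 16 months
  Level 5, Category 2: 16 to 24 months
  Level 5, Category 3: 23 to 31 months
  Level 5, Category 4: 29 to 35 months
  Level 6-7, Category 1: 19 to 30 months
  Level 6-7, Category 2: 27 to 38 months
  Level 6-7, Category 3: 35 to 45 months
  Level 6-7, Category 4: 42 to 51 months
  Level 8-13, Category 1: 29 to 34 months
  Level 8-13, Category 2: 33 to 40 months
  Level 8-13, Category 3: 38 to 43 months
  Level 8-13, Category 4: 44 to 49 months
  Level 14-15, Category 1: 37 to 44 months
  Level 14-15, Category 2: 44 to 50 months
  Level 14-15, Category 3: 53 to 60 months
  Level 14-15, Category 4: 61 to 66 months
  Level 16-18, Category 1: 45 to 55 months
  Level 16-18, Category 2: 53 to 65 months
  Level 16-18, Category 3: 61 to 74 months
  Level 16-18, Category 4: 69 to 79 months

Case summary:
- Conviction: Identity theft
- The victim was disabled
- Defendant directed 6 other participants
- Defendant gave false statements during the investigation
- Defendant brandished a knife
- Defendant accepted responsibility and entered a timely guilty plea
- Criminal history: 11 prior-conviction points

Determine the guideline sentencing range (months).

Base offense level for identity theft: 5.
A1 applies: 5 + 3 = 8.
A2 applies: 8 − 3 = 5.
A3 applies: 5 + 4 = 9.
A4 applies (level before this adjustment is 9 ≥ 5, so +3): 9 + 3 = 12.
A5 applies: 12 + 3 = 15.
Final offense level: 15.
Criminal history: 11 prior points → Category 3 (10-13).
Level 15 falls in the 14-15 band.
Grid: Level 14-15 × Category 3 = 53-60 months.

53-60 months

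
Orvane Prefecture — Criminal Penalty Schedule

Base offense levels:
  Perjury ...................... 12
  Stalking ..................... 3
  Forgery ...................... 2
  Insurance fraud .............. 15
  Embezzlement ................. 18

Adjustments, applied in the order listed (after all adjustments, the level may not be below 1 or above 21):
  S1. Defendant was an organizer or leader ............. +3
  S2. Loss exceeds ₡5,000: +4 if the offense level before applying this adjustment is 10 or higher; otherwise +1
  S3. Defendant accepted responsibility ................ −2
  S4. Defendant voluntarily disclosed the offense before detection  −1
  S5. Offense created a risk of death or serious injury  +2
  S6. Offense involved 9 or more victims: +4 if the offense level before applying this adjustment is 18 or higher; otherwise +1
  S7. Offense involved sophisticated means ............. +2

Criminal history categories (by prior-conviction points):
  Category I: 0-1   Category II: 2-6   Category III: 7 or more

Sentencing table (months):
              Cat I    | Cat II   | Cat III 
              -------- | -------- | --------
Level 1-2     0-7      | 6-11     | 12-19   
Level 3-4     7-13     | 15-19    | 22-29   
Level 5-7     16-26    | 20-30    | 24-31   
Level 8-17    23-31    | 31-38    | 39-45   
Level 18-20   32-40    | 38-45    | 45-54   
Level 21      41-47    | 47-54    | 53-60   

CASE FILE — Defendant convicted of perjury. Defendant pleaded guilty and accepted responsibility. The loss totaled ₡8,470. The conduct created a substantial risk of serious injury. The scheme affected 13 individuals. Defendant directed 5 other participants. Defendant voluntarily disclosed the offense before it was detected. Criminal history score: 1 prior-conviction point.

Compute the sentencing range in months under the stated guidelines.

Base offense level for perjury: 12.
S1 applies: 12 + 3 = 15.
S2 applies (level before this adjustment is 15 ≥ 10, so +4): 15 + 4 = 19.
S3 applies: 19 − 2 = 17.
S4 applies: 17 − 1 = 16.
S5 applies: 16 + 2 = 18.
S6 applies (level before this adjustment is 18 ≥ 18, so +4): 18 + 4 = 22.
S7 does not apply.
Level 22 exceeds the maximum of 21; capped at 21.
Final offense level: 21.
Criminal history: 1 prior point → Category I (0-1).
Level 21 falls in the 21 band.
Grid: Level 21 × Category I = 41-47 months.

41-47 months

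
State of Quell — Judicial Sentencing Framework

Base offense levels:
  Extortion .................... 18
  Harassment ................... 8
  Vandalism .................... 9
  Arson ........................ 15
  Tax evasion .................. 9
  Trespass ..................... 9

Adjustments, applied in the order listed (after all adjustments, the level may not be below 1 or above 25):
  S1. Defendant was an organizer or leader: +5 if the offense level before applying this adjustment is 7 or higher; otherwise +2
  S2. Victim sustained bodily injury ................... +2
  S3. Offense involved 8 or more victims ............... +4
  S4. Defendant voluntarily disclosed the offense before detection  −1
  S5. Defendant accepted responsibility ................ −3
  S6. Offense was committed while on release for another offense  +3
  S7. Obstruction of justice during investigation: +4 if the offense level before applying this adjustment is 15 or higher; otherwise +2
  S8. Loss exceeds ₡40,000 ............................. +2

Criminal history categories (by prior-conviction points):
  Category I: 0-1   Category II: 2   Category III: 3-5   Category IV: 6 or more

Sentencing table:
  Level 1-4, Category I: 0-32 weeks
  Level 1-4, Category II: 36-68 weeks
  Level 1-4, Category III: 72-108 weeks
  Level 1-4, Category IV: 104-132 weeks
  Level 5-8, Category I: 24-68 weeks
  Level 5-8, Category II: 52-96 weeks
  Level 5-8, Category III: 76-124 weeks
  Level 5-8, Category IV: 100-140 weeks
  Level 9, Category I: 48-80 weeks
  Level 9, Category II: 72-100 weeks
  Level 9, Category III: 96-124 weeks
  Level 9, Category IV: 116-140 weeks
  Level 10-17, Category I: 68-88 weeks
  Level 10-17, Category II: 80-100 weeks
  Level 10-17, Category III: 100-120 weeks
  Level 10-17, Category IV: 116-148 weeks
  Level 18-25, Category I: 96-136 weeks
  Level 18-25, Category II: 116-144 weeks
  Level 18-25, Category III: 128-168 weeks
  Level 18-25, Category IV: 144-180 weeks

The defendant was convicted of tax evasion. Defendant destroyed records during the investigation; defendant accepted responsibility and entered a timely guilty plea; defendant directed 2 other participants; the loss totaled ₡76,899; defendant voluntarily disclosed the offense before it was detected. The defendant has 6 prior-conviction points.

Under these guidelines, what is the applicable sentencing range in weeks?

Base offense level for tax evasion: 9.
S1 applies (level before this adjustment is 9 ≥ 7, so +5): 9 + 5 = 14.
S3 does not apply.
S4 applies: 14 − 1 = 13.
S5 applies: 13 − 3 = 10.
S6 does not apply.
S7 applies (level before this adjustment is 10 < 15, so +2): 10 + 2 = 12.
S8 applies: 12 + 2 = 14.
Final offense level: 14.
Criminal history: 6 prior points → Category IV (6+).
Level 14 falls in the 10-17 band.
Grid: Level 10-17 × Category IV = 116-148 weeks.

116-148 weeks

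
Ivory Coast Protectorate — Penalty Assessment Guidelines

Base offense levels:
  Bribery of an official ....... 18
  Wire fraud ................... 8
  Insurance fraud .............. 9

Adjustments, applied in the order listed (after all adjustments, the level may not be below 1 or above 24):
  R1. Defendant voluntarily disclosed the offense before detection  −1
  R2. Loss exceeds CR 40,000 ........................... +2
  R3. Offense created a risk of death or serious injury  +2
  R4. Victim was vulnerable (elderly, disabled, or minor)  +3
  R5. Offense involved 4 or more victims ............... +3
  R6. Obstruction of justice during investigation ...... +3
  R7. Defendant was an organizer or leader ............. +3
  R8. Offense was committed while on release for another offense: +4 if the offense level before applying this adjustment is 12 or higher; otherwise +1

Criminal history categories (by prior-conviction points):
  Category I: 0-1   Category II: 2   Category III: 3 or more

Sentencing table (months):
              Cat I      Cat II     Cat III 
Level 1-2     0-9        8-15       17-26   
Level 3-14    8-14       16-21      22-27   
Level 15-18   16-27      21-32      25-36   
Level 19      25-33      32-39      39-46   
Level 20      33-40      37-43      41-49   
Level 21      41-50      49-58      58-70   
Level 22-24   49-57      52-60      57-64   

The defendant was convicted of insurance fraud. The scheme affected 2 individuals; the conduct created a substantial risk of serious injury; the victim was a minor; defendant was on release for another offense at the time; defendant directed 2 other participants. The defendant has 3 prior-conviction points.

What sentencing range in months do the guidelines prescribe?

Base offense level for insurance fraud: 9.
R2 does not apply.
R3 applies: 9 + 2 = 11.
R4 applies: 11 + 3 = 14.
R5 does not apply.
R6 does not apply.
R7 applies: 14 + 3 = 17.
R8 applies (level before this adjustment is 17 ≥ 12, so +4): 17 + 4 = 21.
Final offense level: 21.
Criminal history: 3 prior points → Category III (3+).
Level 21 falls in the 21 band.
Grid: Level 21 × Category III = 58-70 months.

58-70 months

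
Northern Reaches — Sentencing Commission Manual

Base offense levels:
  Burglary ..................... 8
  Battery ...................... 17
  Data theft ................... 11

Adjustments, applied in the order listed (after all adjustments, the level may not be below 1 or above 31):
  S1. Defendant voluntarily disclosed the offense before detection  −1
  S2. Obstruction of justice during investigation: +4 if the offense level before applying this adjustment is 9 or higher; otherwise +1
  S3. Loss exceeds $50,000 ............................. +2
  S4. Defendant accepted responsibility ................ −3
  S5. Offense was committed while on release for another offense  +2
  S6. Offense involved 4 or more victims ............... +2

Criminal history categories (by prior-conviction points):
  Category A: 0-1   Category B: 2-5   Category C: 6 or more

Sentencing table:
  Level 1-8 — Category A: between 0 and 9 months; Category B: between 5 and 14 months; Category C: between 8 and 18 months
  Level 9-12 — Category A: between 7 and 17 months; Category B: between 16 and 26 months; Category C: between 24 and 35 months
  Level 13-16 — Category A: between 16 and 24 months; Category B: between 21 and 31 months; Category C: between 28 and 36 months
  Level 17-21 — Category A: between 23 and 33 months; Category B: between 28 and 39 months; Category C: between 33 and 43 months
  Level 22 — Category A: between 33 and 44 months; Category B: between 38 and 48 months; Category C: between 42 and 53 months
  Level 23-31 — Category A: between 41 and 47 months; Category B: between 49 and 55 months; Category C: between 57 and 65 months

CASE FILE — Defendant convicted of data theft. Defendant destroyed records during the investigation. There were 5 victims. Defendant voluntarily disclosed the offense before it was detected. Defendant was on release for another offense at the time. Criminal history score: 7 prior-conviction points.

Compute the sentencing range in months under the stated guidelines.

Base offense level for data theft: 11.
S1 applies: 11 − 1 = 10.
S2 applies (level before this adjustment is 10 ≥ 9, so +4): 10 + 4 = 14.
S5 applies: 14 + 2 = 16.
S6 applies: 16 + 2 = 18.
Final offense level: 18.
Criminal history: 7 prior points → Category C (6+).
Level 18 falls in the 17-21 band.
Grid: Level 17-21 × Category C = 33-43 months.

33-43 months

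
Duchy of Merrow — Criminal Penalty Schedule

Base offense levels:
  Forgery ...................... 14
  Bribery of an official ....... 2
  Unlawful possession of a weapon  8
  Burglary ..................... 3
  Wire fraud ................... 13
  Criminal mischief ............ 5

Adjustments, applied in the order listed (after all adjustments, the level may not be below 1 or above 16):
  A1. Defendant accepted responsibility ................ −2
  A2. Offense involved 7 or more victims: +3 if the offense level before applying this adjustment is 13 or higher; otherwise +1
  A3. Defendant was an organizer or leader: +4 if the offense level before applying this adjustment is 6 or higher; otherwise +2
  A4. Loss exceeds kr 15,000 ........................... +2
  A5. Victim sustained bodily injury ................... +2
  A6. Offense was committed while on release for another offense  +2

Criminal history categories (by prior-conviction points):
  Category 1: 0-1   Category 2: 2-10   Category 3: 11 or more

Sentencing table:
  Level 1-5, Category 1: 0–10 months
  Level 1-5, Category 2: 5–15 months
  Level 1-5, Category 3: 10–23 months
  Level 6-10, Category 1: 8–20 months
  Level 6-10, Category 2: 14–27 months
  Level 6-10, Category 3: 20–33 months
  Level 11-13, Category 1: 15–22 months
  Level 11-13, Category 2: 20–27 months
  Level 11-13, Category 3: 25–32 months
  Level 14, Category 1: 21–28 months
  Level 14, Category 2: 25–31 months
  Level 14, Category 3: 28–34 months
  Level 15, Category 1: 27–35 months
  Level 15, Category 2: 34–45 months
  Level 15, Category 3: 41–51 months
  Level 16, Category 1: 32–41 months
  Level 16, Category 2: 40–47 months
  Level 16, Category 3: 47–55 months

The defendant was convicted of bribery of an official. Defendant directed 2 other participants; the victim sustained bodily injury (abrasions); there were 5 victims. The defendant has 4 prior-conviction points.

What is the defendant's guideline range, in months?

14-27 months

Base offense level for bribery of an official: 2.
A3 applies (level before this adjustment is 2 < 6, so +2): 2 + 2 = 4.
A5 applies: 4 + 2 = 6.
Final offense level: 6.
Criminal history: 4 prior points → Category 2 (2-10).
Level 6 falls in the 6-10 band.
Grid: Level 6-10 × Category 2 = 14-27 months.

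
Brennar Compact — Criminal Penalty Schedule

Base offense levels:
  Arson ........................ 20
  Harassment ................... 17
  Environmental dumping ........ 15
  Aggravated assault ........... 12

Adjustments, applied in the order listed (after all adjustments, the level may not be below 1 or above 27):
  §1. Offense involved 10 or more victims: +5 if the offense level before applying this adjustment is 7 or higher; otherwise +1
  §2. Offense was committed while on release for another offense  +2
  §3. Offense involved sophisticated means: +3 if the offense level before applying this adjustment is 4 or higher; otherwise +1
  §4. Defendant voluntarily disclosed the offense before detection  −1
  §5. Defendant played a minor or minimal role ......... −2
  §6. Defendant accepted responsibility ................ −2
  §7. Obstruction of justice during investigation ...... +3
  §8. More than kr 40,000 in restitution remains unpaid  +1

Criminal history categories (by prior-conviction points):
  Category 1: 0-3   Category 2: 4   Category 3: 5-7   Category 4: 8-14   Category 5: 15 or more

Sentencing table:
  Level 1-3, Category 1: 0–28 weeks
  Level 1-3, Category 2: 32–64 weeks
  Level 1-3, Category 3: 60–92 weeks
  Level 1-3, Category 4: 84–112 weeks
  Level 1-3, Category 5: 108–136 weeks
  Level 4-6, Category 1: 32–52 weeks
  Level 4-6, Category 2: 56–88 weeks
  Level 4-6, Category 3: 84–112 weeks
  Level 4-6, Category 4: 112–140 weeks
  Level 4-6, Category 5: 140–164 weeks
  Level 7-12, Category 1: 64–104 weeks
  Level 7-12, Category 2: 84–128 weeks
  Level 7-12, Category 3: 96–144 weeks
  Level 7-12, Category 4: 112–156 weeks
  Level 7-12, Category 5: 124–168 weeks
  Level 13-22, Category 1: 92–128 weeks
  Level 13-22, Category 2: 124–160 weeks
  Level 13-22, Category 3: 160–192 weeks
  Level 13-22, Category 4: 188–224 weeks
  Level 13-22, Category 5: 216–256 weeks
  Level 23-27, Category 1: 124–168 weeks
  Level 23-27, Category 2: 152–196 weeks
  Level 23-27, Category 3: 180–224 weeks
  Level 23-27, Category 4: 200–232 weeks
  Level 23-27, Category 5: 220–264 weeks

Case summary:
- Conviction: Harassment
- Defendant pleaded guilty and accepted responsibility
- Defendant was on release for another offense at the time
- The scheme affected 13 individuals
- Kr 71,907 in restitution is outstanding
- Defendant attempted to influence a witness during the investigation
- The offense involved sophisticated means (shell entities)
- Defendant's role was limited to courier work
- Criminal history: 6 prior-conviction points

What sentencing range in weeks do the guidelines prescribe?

Base offense level for harassment: 17.
§1 applies (level before this adjustment is 17 ≥ 7, so +5): 17 + 5 = 22.
§2 applies: 22 + 2 = 24.
§3 applies (level before this adjustment is 24 ≥ 4, so +3): 24 + 3 = 27.
§5 applies: 27 − 2 = 25.
§6 applies: 25 − 2 = 23.
§7 applies: 23 + 3 = 26.
§8 applies: 26 + 1 = 27.
Final offense level: 27.
Criminal history: 6 prior points → Category 3 (5-7).
Level 27 falls in the 23-27 band.
Grid: Level 23-27 × Category 3 = 180-224 weeks.

180-224 weeks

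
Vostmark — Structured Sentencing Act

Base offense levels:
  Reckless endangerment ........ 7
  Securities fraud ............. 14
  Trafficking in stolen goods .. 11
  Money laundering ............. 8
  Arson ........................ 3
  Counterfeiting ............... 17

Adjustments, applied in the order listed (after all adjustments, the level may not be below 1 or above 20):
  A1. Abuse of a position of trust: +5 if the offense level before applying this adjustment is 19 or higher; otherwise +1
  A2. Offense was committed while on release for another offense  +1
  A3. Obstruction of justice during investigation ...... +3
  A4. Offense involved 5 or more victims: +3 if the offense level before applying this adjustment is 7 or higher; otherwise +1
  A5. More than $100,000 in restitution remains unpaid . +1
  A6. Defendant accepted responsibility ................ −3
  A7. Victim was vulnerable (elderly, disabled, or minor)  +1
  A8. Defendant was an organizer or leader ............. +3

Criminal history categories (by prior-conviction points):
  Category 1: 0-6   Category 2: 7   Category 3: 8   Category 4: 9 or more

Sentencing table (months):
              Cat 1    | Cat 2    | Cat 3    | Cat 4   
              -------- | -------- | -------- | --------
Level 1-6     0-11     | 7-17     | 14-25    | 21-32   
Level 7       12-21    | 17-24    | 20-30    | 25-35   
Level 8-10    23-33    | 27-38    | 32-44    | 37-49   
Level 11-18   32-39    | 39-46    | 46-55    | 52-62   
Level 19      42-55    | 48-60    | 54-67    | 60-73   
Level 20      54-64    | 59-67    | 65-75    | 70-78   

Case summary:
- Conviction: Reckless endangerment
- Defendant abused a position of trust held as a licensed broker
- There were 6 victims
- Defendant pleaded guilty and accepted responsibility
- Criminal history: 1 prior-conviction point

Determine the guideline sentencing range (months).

Base offense level for reckless endangerment: 7.
A1 applies (level before this adjustment is 7 < 19, so +1): 7 + 1 = 8.
A2 does not apply.
A3 does not apply.
A4 applies (level before this adjustment is 8 ≥ 7, so +3): 8 + 3 = 11.
A5 does not apply.
A6 applies: 11 − 3 = 8.
A7 does not apply.
A8 does not apply.
Final offense level: 8.
Criminal history: 1 prior point → Category 1 (0-6).
Level 8 falls in the 8-10 band.
Grid: Level 8-10 × Category 1 = 23-33 months.

23-33 months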